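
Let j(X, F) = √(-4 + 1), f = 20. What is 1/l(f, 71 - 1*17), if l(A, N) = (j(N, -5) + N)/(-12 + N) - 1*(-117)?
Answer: 9936/1175287 - 2*I*√3/1175287 ≈ 0.0084541 - 2.9475e-6*I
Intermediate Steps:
j(X, F) = I*√3 (j(X, F) = √(-3) = I*√3)
l(A, N) = 117 + (N + I*√3)/(-12 + N) (l(A, N) = (I*√3 + N)/(-12 + N) - 1*(-117) = (N + I*√3)/(-12 + N) + 117 = 117 + (N + I*√3)/(-12 + N))
1/l(f, 71 - 1*17) = 1/((-1404 + 118*(71 - 1*17) + I*√3)/(-12 + (71 - 1*17))) = 1/((-1404 + 118*(71 - 17) + I*√3)/(-12 + (71 - 17))) = 1/((-1404 + 118*54 + I*√3)/(-12 + 54)) = 1/((-1404 + 6372 + I*√3)/42) = 1/((4968 + I*√3)/42) = 1/(828/7 + I*√3/42)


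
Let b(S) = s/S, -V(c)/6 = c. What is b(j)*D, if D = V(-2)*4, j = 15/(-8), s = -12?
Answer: 1536/5 ≈ 307.20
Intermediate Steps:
j = -15/8 (j = 15*(-1/8) = -15/8 ≈ -1.8750)
V(c) = -6*c
D = 48 (D = -6*(-2)*4 = 12*4 = 48)
b(S) = -12/S
b(j)*D = -12/(-15/8)*48 = -12*(-8/15)*48 = (32/5)*48 = 1536/5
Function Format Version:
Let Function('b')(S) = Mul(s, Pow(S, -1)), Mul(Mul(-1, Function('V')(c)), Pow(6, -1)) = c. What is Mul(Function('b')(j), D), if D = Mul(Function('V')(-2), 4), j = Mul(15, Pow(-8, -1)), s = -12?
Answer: Rational(1536, 5) ≈ 307.20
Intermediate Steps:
j = Rational(-15, 8) (j = Mul(15, Rational(-1, 8)) = Rational(-15, 8) ≈ -1.8750)
Function('V')(c) = Mul(-6, c)
D = 48 (D = Mul(Mul(-6, -2), 4) = Mul(12, 4) = 48)
Function('b')(S) = Mul(-12, Pow(S, -1))
Mul(Function('b')(j), D) = Mul(Mul(-12, Pow(Rational(-15, 8), -1)), 48) = Mul(Mul(-12, Rational(-8, 15)), 48) = Mul(Rational(32, 5), 48) = Rational(1536, 5)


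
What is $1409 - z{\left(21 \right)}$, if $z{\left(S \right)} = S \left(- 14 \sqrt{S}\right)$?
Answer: $1409 + 294 \sqrt{21} \approx 2756.3$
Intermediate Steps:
$z{\left(S \right)} = - 14 S^{\frac{3}{2}}$
$1409 - z{\left(21 \right)} = 1409 - - 14 \cdot 21^{\frac{3}{2}} = 1409 - - 14 \cdot 21 \sqrt{21} = 1409 - - 294 \sqrt{21} = 1409 + 294 \sqrt{21}$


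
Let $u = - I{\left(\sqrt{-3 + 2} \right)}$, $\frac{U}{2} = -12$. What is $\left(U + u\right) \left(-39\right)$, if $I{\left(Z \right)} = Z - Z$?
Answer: $936$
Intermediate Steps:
$U = -24$ ($U = 2 \left(-12\right) = -24$)
$I{\left(Z \right)} = 0$
$u = 0$ ($u = \left(-1\right) 0 = 0$)
$\left(U + u\right) \left(-39\right) = \left(-24 + 0\right) \left(-39\right) = \left(-24\right) \left(-39\right) = 936$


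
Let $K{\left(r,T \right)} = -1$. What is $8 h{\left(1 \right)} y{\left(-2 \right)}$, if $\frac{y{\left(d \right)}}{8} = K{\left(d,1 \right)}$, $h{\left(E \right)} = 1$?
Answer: $-64$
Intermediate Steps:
$y{\left(d \right)} = -8$ ($y{\left(d \right)} = 8 \left(-1\right) = -8$)
$8 h{\left(1 \right)} y{\left(-2 \right)} = 8 \cdot 1 \left(-8\right) = 8 \left(-8\right) = -64$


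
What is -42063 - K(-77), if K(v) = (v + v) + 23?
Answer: -41932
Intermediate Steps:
K(v) = 23 + 2*v (K(v) = 2*v + 23 = 23 + 2*v)
-42063 - K(-77) = -42063 - (23 + 2*(-77)) = -42063 - (23 - 154) = -42063 - 1*(-131) = -42063 + 131 = -41932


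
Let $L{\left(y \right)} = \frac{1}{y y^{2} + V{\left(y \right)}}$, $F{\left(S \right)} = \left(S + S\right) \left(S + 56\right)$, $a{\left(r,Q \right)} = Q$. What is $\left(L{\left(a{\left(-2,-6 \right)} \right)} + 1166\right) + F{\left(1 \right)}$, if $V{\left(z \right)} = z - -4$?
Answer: $\frac{279039}{218} \approx 1280.0$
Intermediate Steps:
$V{\left(z \right)} = 4 + z$ ($V{\left(z \right)} = z + 4 = 4 + z$)
$F{\left(S \right)} = 2 S \left(56 + S\right)$
$L{\left(y \right)} = \frac{1}{4 + y + y^{3}}$ ($L{\left(y \right)} = \frac{1}{y y^{2} + \left(4 + y\right)} = \frac{1}{y^{3} + \left(4 + y\right)} = \frac{1}{4 + y + y^{3}}$)
$\left(L{\left(a{\left(-2,-6 \right)} \right)} + 1166\right) + F{\left(1 \right)} = \left(\frac{1}{4 - 6 + \left(-6\right)^{3}} + 1166\right) + 2 \cdot 1 \left(56 + 1\right) = \left(\frac{1}{4 - 6 - 216} + 1166\right) + 2 \cdot 1 \cdot 57 = \left(\frac{1}{-218} + 1166\right) + 114 = \left(- \frac{1}{218} + 1166\right) + 114 = \frac{254187}{218} + 114 = \frac{279039}{218}$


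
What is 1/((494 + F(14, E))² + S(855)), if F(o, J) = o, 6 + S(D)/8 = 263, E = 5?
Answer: 1/260120 ≈ 3.8444e-6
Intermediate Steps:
S(D) = 2056 (S(D) = -48 + 8*263 = -48 + 2104 = 2056)
1/((494 + F(14, E))² + S(855)) = 1/((494 + 14)² + 2056) = 1/(508² + 2056) = 1/(258064 + 2056) = 1/260120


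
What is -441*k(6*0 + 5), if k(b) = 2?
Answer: -882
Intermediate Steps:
-441*k(6*0 + 5) = -441*2 = -882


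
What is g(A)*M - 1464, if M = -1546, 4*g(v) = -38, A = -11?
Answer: 13223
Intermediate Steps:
g(v) = -19/2 (g(v) = (¼)*(-38) = -19/2)
g(A)*M - 1464 = -19/2*(-1546) - 1464 = 14687 - 1464 = 13223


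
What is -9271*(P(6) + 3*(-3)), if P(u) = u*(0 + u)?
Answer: -250317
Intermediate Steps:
P(u) = u**2 (P(u) = u*u = u**2)
-9271*(P(6) + 3*(-3)) = -9271*(6**2 + 3*(-3)) = -9271*(36 - 9) = -9271*27 = -250317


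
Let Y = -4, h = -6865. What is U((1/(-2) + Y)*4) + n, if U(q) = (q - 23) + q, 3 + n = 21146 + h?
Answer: 14219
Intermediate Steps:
n = 14278 (n = -3 + (21146 - 6865) = -3 + 14281 = 14278)
U(q) = -23 + 2*q (U(q) = (-23 + q) + q = -23 + 2*q)
U((1/(-2) + Y)*4) + n = (-23 + 2*((1/(-2) - 4)*4)) + 14278 = (-23 + 2*((-½ - 4)*4)) + 14278 = (-23 + 2*(-9/2*4)) + 14278 = (-23 + 2*(-18)) + 14278 = (-23 - 36) + 14278 = -59 + 14278 = 14219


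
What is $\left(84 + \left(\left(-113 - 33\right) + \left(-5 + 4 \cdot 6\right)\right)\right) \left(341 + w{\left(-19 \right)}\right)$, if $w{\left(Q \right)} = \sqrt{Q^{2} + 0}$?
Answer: $-15480$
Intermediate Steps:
$w{\left(Q \right)} = \sqrt{Q^{2}}$
$\left(84 + \left(\left(-113 - 33\right) + \left(-5 + 4 \cdot 6\right)\right)\right) \left(341 + w{\left(-19 \right)}\right) = \left(84 + \left(\left(-113 - 33\right) + \left(-5 + 4 \cdot 6\right)\right)\right) \left(341 + \sqrt{\left(-19\right)^{2}}\right) = \left(84 + \left(-146 + \left(-5 + 24\right)\right)\right) \left(341 + \sqrt{361}\right) = \left(84 + \left(-146 + 19\right)\right) \left(341 + 19\right) = \left(84 - 127\right) 360 = \left(-43\right) 360 = -15480$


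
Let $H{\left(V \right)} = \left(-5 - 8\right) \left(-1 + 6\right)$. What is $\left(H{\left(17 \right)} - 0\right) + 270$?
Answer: $205$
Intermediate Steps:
$H{\left(V \right)} = -65$ ($H{\left(V \right)} = \left(-13\right) 5 = -65$)
$\left(H{\left(17 \right)} - 0\right) + 270 = \left(-65 - 0\right) + 270 = \left(-65 + 0\right) + 270 = -65 + 270 = 205$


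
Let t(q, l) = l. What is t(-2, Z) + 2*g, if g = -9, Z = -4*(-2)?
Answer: -10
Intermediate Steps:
Z = 8
t(-2, Z) + 2*g = 8 + 2*(-9) = 8 - 18 = -10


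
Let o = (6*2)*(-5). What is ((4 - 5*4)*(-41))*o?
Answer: -39360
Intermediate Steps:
o = -60 (o = 12*(-5) = -60)
((4 - 5*4)*(-41))*o = ((4 - 5*4)*(-41))*(-60) = ((4 - 20)*(-41))*(-60) = -16*(-41)*(-60) = 656*(-60) = -39360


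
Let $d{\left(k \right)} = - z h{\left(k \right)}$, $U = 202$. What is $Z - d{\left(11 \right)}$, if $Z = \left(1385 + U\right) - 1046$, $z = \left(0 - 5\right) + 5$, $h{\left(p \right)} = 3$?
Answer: $541$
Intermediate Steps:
$z = 0$ ($z = -5 + 5 = 0$)
$d{\left(k \right)} = 0$ ($d{\left(k \right)} = \left(-1\right) 0 \cdot 3 = 0 \cdot 3 = 0$)
$Z = 541$ ($Z = \left(1385 + 202\right) - 1046 = 1587 - 1046 = 541$)
$Z - d{\left(11 \right)} = 541 - 0 = 541 + 0 = 541$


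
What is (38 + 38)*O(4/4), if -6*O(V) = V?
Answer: -38/3 ≈ -12.667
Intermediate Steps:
O(V) = -V/6
(38 + 38)*O(4/4) = (38 + 38)*(-2/(3*4)) = 76*(-2/(3*4)) = 76*(-⅙*1) = 76*(-⅙) = -38/3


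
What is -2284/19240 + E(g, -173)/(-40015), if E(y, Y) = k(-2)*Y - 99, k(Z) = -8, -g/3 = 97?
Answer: -5805883/38494430 ≈ -0.15082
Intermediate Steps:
g = -291 (g = -3*97 = -291)
E(y, Y) = -99 - 8*Y (E(y, Y) = -8*Y - 99 = -99 - 8*Y)
-2284/19240 + E(g, -173)/(-40015) = -2284/19240 + (-99 - 8*(-173))/(-40015) = -2284*1/19240 + (-99 + 1384)*(-1/40015) = -571/4810 + 1285*(-1/40015) = -571/4810 - 257/8003 = -5805883/38494430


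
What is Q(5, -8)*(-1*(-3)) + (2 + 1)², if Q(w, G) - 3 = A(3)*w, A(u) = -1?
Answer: 3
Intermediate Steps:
Q(w, G) = 3 - w
Q(5, -8)*(-1*(-3)) + (2 + 1)² = (3 - 1*5)*(-1*(-3)) + (2 + 1)² = (3 - 5)*3 + 3² = -2*3 + 9 = -6 + 9 = 3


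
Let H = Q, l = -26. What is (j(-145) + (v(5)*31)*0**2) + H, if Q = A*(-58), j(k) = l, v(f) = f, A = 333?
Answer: -19340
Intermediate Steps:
j(k) = -26
Q = -19314 (Q = 333*(-58) = -19314)
H = -19314
(j(-145) + (v(5)*31)*0**2) + H = (-26 + (5*31)*0**2) - 19314 = (-26 + 155*0) - 19314 = (-26 + 0) - 19314 = -26 - 19314 = -19340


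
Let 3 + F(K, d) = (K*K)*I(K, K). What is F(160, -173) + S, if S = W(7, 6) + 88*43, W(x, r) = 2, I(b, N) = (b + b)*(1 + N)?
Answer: 1318915783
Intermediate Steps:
I(b, N) = 2*b*(1 + N) (I(b, N) = (2*b)*(1 + N) = 2*b*(1 + N))
S = 3786 (S = 2 + 88*43 = 2 + 3784 = 3786)
F(K, d) = -3 + 2*K³*(1 + K) (F(K, d) = -3 + (K*K)*(2*K*(1 + K)) = -3 + K²*(2*K*(1 + K)) = -3 + 2*K³*(1 + K))
F(160, -173) + S = (-3 + 2*160³*(1 + 160)) + 3786 = (-3 + 2*4096000*161) + 3786 = (-3 + 1318912000) + 3786 = 1318911997 + 3786 = 1318915783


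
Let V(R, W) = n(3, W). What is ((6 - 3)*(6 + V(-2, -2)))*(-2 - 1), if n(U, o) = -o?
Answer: -72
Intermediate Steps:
V(R, W) = -W
((6 - 3)*(6 + V(-2, -2)))*(-2 - 1) = ((6 - 3)*(6 - 1*(-2)))*(-2 - 1) = (3*(6 + 2))*(-3) = (3*8)*(-3) = 24*(-3) = -72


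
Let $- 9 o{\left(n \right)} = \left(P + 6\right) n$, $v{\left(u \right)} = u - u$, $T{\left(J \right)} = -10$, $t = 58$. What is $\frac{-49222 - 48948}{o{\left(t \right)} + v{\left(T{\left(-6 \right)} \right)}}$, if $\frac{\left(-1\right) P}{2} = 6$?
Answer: $- \frac{147255}{58} \approx -2538.9$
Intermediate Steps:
$P = -12$ ($P = \left(-2\right) 6 = -12$)
$v{\left(u \right)} = 0$
$o{\left(n \right)} = \frac{2 n}{3}$ ($o{\left(n \right)} = - \frac{\left(-12 + 6\right) n}{9} = - \frac{\left(-6\right) n}{9} = \frac{2 n}{3}$)
$\frac{-49222 - 48948}{o{\left(t \right)} + v{\left(T{\left(-6 \right)} \right)}} = \frac{-49222 - 48948}{\frac{2}{3} \cdot 58 + 0} = - \frac{98170}{\frac{116}{3} + 0} = - \frac{98170}{\frac{116}{3}} = \left(-98170\right) \frac{3}{116} = - \frac{147255}{58}$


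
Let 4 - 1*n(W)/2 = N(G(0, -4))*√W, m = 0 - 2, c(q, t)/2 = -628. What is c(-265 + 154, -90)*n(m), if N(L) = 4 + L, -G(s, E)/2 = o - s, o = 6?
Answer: -10048 - 20096*I*√2 ≈ -10048.0 - 28420.0*I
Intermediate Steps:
c(q, t) = -1256 (c(q, t) = 2*(-628) = -1256)
m = -2
G(s, E) = -12 + 2*s (G(s, E) = -2*(6 - s) = -12 + 2*s)
n(W) = 8 + 16*√W (n(W) = 8 - 2*(4 + (-12 + 2*0))*√W = 8 - 2*(4 + (-12 + 0))*√W = 8 - 2*(4 - 12)*√W = 8 - (-16)*√W = 8 + 16*√W)
c(-265 + 154, -90)*n(m) = -1256*(8 + 16*√(-2)) = -1256*(8 + 16*(I*√2)) = -1256*(8 + 16*I*√2) = -10048 - 20096*I*√2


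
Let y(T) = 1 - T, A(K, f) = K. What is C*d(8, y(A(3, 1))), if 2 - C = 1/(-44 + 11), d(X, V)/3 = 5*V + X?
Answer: -134/11 ≈ -12.182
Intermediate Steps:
d(X, V) = 3*X + 15*V (d(X, V) = 3*(5*V + X) = 3*(X + 5*V) = 3*X + 15*V)
C = 67/33 (C = 2 - 1/(-44 + 11) = 2 - 1/(-33) = 2 - 1*(-1/33) = 2 + 1/33 = 67/33 ≈ 2.0303)
C*d(8, y(A(3, 1))) = 67*(3*8 + 15*(1 - 1*3))/33 = 67*(24 + 15*(1 - 3))/33 = 67*(24 + 15*(-2))/33 = 67*(24 - 30)/33 = (67/33)*(-6) = -134/11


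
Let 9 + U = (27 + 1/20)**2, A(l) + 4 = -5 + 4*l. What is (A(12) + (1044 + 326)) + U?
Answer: 852681/400 ≈ 2131.7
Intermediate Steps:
A(l) = -9 + 4*l (A(l) = -4 + (-5 + 4*l) = -9 + 4*l)
U = 289081/400 (U = -9 + (27 + 1/20)**2 = -9 + (541/20)**2 = -9 + 292681/400 = 289081/400 ≈ 722.70)
(A(12) + (1044 + 326)) + U = ((-9 + 4*12) + (1044 + 326)) + 289081/400 = ((-9 + 48) + 1370) + 289081/400 = (39 + 1370) + 289081/400 = 1409 + 289081/400 = 852681/400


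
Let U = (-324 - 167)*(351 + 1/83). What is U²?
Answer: 204627131382436/6889 ≈ 2.9703e+10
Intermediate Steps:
U = -14304794/83 (U = -491*(351 + 1/83) = -491*29134/83 = -14304794/83 ≈ -1.7235e+5)
U² = (-14304794/83)² = 204627131382436/6889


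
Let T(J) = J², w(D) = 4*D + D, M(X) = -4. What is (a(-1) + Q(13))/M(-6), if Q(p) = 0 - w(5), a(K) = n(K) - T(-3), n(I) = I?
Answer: 35/4 ≈ 8.7500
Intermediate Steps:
w(D) = 5*D
a(K) = -9 + K (a(K) = K - 1*(-3)² = K - 1*9 = K - 9 = -9 + K)
Q(p) = -25 (Q(p) = 0 - 5*5 = 0 - 1*25 = 0 - 25 = -25)
(a(-1) + Q(13))/M(-6) = ((-9 - 1) - 25)/(-4) = -(-10 - 25)/4 = -¼*(-35) = 35/4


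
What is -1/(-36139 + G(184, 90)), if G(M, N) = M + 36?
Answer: 1/35919 ≈ 2.7840e-5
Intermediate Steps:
G(M, N) = 36 + M
-1/(-36139 + G(184, 90)) = -1/(-36139 + (36 + 184)) = -1/(-36139 + 220) = -1/(-35919) = -1*(-1/35919) = 1/35919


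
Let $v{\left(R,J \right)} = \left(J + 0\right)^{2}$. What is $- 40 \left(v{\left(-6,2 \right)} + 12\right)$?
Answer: $-640$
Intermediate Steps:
$v{\left(R,J \right)} = J^{2}$
$- 40 \left(v{\left(-6,2 \right)} + 12\right) = - 40 \left(2^{2} + 12\right) = - 40 \left(4 + 12\right) = \left(-40\right) 16 = -640$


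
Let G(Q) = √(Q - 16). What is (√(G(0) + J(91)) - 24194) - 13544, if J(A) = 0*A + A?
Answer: -37738 + √(91 + 4*I) ≈ -37728.0 + 0.20961*I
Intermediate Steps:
J(A) = A (J(A) = 0 + A = A)
G(Q) = √(-16 + Q)
(√(G(0) + J(91)) - 24194) - 13544 = (√(√(-16 + 0) + 91) - 24194) - 13544 = (√(√(-16) + 91) - 24194) - 13544 = (√(4*I + 91) - 24194) - 13544 = (√(91 + 4*I) - 24194) - 13544 = (-24194 + √(91 + 4*I)) - 13544 = -37738 + √(91 + 4*I)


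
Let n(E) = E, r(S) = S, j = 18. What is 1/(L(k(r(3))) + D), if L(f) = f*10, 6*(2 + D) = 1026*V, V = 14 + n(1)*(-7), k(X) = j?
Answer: 1/1375 ≈ 0.00072727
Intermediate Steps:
k(X) = 18
V = 7 (V = 14 + 1*(-7) = 14 - 7 = 7)
D = 1195 (D = -2 + (1026*7)/6 = -2 + (⅙)*7182 = -2 + 1197 = 1195)
L(f) = 10*f
1/(L(k(r(3))) + D) = 1/(10*18 + 1195) = 1/(180 + 1195) = 1/1375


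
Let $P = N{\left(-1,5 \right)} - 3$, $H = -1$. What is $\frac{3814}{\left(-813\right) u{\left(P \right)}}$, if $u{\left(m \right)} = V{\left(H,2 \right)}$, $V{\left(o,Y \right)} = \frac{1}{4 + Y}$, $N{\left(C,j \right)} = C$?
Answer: $- \frac{7628}{271} \approx -28.148$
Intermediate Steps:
$P = -4$ ($P = -1 - 3 = -4$)
$u{\left(m \right)} = \frac{1}{6}$ ($u{\left(m \right)} = \frac{1}{4 + 2} = \frac{1}{6}$)
$\frac{3814}{\left(-813\right) u{\left(P \right)}} = \frac{3814}{\left(-813\right) \frac{1}{6}} = \frac{3814}{- \frac{271}{2}} = 3814 \left(- \frac{2}{271}\right) = - \frac{7628}{271}$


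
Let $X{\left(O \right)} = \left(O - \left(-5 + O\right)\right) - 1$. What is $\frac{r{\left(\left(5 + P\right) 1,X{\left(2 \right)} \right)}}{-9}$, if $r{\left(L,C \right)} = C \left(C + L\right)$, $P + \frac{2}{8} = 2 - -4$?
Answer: $- \frac{59}{9} \approx -6.5556$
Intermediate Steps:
$X{\left(O \right)} = 4$ ($X{\left(O \right)} = 5 - 1 = 4$)
$P = \frac{23}{4}$ ($P = - \frac{1}{4} + \left(2 - -4\right) = - \frac{1}{4} + \left(2 + 4\right) = - \frac{1}{4} + 6 = \frac{23}{4} \approx 5.75$)
$\frac{r{\left(\left(5 + P\right) 1,X{\left(2 \right)} \right)}}{-9} = \frac{4 \left(4 + \left(5 + \frac{23}{4}\right) 1\right)}{-9} = - \frac{4 \left(4 + \frac{43}{4} \cdot 1\right)}{9} = - \frac{4 \left(4 + \frac{43}{4}\right)}{9} = - \frac{4 \cdot \frac{59}{4}}{9} = \left(- \frac{1}{9}\right) 59 = - \frac{59}{9}$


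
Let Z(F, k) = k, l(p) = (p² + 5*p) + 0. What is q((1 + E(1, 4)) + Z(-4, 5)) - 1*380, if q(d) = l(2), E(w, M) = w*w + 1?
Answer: -366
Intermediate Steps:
l(p) = p² + 5*p
E(w, M) = 1 + w² (E(w, M) = w² + 1 = 1 + w²)
q(d) = 14 (q(d) = 2*(5 + 2) = 2*7 = 14)
q((1 + E(1, 4)) + Z(-4, 5)) - 1*380 = 14 - 1*380 = 14 - 380 = -366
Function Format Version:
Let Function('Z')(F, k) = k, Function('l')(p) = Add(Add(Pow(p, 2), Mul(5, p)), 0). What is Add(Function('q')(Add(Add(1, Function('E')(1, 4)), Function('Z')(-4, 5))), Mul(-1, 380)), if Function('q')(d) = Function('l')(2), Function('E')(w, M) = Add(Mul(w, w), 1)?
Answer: -366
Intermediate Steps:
Function('l')(p) = Add(Pow(p, 2), Mul(5, p))
Function('E')(w, M) = Add(1, Pow(w, 2)) (Function('E')(w, M) = Add(Pow(w, 2), 1) = Add(1, Pow(w, 2)))
Function('q')(d) = 14 (Function('q')(d) = Mul(2, Add(5, 2)) = Mul(2, 7) = 14)
Add(Function('q')(Add(Add(1, Function('E')(1, 4)), Function('Z')(-4, 5))), Mul(-1, 380)) = Add(14, Mul(-1, 380)) = Add(14, -380) = -366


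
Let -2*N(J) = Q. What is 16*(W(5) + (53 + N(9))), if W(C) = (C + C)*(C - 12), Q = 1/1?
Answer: -280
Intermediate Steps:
Q = 1
N(J) = -½ (N(J) = -½*1 = -½)
W(C) = 2*C*(-12 + C) (W(C) = (2*C)*(-12 + C) = 2*C*(-12 + C))
16*(W(5) + (53 + N(9))) = 16*(2*5*(-12 + 5) + (53 - ½)) = 16*(2*5*(-7) + 105/2) = 16*(-70 + 105/2) = 16*(-35/2) = -280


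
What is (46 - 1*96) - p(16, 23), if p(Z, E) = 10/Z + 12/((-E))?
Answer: -9219/184 ≈ -50.103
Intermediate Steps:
p(Z, E) = -12/E + 10/Z (p(Z, E) = 10/Z + 12*(-1/E) = 10/Z - 12/E = -12/E + 10/Z)
(46 - 1*96) - p(16, 23) = (46 - 1*96) - (-12/23 + 10/16) = (46 - 96) - (-12*1/23 + 10*(1/16)) = -50 - (-12/23 + 5/8) = -50 - 1*19/184 = -50 - 19/184 = -9219/184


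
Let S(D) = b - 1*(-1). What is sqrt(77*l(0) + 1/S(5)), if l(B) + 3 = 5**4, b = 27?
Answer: sqrt(9387231)/14 ≈ 218.85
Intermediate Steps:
l(B) = 622 (l(B) = -3 + 5**4 = -3 + 625 = 622)
S(D) = 28 (S(D) = 27 - 1*(-1) = 27 + 1 = 28)
sqrt(77*l(0) + 1/S(5)) = sqrt(77*622 + 1/28) = sqrt(47894 + 1/28) = sqrt(1341033/28) = sqrt(9387231)/14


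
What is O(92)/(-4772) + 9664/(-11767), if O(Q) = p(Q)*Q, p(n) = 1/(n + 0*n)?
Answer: -46128375/56152124 ≈ -0.82149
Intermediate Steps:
p(n) = 1/n (p(n) = 1/(n + 0) = 1/n)
O(Q) = 1 (O(Q) = Q/Q = 1)
O(92)/(-4772) + 9664/(-11767) = 1/(-4772) + 9664/(-11767) = 1*(-1/4772) + 9664*(-1/11767) = -1/4772 - 9664/11767 = -46128375/56152124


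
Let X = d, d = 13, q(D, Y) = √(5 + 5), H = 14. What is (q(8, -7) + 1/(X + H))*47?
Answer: 47/27 + 47*√10 ≈ 150.37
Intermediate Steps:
q(D, Y) = √10
X = 13
(q(8, -7) + 1/(X + H))*47 = (√10 + 1/(13 + 14))*47 = (√10 + 1/27)*47 = (1/27 + √10)*47 = 47/27 + 47*√10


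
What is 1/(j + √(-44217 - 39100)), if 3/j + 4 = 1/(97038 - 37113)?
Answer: -2534816925/281591848676126 - 746922937813*I*√493/4787061427494142 ≈ -9.0017e-6 - 0.0034644*I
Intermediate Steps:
j = -179775/239699 (j = 3/(-4 + 1/(97038 - 37113)) = 3/(-4 + 1/59925) = 3/(-239699/59925) = 3*(-59925/239699) = -179775/239699 ≈ -0.75000)
1/(j + √(-44217 - 39100)) = 1/(-179775/239699 + √(-44217 - 39100)) = 1/(-179775/239699 + √(-83317)) = 1/(-179775/239699 + 13*I*√493)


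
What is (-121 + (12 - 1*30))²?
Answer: 19321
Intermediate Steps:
(-121 + (12 - 1*30))² = (-121 + (12 - 30))² = (-121 - 18)² = (-139)² = 19321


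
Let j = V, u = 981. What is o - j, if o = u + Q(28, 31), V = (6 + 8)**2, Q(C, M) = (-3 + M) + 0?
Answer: 813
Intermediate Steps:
Q(C, M) = -3 + M
V = 196 (V = 14**2 = 196)
o = 1009 (o = 981 + (-3 + 31) = 981 + 28 = 1009)
j = 196
o - j = 1009 - 1*196 = 1009 - 196 = 813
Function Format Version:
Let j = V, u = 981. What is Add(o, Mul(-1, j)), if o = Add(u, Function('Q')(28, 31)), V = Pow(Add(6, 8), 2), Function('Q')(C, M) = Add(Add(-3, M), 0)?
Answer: 813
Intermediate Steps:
Function('Q')(C, M) = Add(-3, M)
V = 196 (V = Pow(14, 2) = 196)
o = 1009 (o = Add(981, Add(-3, 31)) = Add(981, 28) = 1009)
j = 196
Add(o, Mul(-1, j)) = Add(1009, Mul(-1, 196)) = Add(1009, -196) = 813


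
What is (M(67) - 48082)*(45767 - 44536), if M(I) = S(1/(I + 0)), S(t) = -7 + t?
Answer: -3966235222/67 ≈ -5.9198e+7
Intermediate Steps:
M(I) = -7 + 1/I (M(I) = -7 + 1/(I + 0) = -7 + 1/I)
(M(67) - 48082)*(45767 - 44536) = ((-7 + 1/67) - 48082)*(45767 - 44536) = ((-7 + 1/67) - 48082)*1231 = (-468/67 - 48082)*1231 = -3221962/67*1231 = -3966235222/67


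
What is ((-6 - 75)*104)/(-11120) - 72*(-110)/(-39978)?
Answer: 1727113/3087190 ≈ 0.55945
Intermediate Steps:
((-6 - 75)*104)/(-11120) - 72*(-110)/(-39978) = -81*104*(-1/11120) + 7920*(-1/39978) = -8424*(-1/11120) - 440/2221 = 1053/1390 - 440/2221 = 1727113/3087190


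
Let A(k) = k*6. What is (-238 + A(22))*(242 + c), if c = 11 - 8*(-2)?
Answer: -28514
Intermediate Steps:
c = 27 (c = 11 + 16 = 27)
A(k) = 6*k
(-238 + A(22))*(242 + c) = (-238 + 6*22)*(242 + 27) = (-238 + 132)*269 = -106*269 = -28514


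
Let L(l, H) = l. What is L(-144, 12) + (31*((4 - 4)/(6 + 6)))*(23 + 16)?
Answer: -144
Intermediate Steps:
L(-144, 12) + (31*((4 - 4)/(6 + 6)))*(23 + 16) = -144 + (31*((4 - 4)/(6 + 6)))*(23 + 16) = -144 + (31*(0/12))*39 = -144 + (31*(0*(1/12)))*39 = -144 + (31*0)*39 = -144 + 0*39 = -144 + 0 = -144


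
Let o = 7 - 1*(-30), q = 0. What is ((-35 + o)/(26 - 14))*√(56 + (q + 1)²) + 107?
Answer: 107 + √57/6 ≈ 108.26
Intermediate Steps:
o = 37 (o = 7 + 30 = 37)
((-35 + o)/(26 - 14))*√(56 + (q + 1)²) + 107 = ((-35 + 37)/(26 - 14))*√(56 + (0 + 1)²) + 107 = (2/12)*√(56 + 1²) + 107 = (2*(1/12))*√(56 + 1) + 107 = √57/6 + 107 = 107 + √57/6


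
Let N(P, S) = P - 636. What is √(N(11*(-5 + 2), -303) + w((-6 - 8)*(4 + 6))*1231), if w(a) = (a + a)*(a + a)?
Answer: √96509731 ≈ 9823.9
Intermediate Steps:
w(a) = 4*a² (w(a) = (2*a)*(2*a) = 4*a²)
N(P, S) = -636 + P
√(N(11*(-5 + 2), -303) + w((-6 - 8)*(4 + 6))*1231) = √((-636 + 11*(-5 + 2)) + (4*((-6 - 8)*(4 + 6))²)*1231) = √((-636 + 11*(-3)) + (4*(-14*10)²)*1231) = √((-636 - 33) + (4*(-140)²)*1231) = √(-669 + (4*19600)*1231) = √(-669 + 78400*1231) = √(-669 + 96510400) = √96509731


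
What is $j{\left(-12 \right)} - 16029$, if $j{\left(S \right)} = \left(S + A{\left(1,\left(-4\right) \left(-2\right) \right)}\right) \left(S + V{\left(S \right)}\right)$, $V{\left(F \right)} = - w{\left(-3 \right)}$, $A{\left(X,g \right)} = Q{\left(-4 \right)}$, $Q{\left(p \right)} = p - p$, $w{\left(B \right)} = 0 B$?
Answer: $-15885$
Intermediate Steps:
$w{\left(B \right)} = 0$
$Q{\left(p \right)} = 0$
$A{\left(X,g \right)} = 0$
$V{\left(F \right)} = 0$ ($V{\left(F \right)} = \left(-1\right) 0 = 0$)
$j{\left(S \right)} = S^{2}$ ($j{\left(S \right)} = \left(S + 0\right) \left(S + 0\right) = S S = S^{2}$)
$j{\left(-12 \right)} - 16029 = \left(-12\right)^{2} - 16029 = 144 - 16029 = -15885$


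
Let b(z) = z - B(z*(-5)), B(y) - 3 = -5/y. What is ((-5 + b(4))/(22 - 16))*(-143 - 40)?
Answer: 1037/8 ≈ 129.63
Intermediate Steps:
B(y) = 3 - 5/y
b(z) = -3 + z - 1/z (b(z) = z - (3 - 5*(-1/(5*z))) = z - (3 - (-1)/z) = z - (3 + 1/z) = z + (-3 - 1/z) = -3 + z - 1/z)
((-5 + b(4))/(22 - 16))*(-143 - 40) = ((-5 + (-3 + 4 - 1/4))/(22 - 16))*(-143 - 40) = ((-5 + (-3 + 4 - 1*1/4))/6)*(-183) = ((-5 + (-3 + 4 - 1/4))*(1/6))*(-183) = ((-5 + 3/4)*(1/6))*(-183) = -17/4*1/6*(-183) = -17/24*(-183) = 1037/8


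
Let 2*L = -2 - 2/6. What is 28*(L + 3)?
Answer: 154/3 ≈ 51.333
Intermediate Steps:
L = -7/6 (L = (-2 - 2/6)/2 = (-2 - 1*⅓)/2 = (-2 - ⅓)/2 = (½)*(-7/3) = -7/6 ≈ -1.1667)
28*(L + 3) = 28*(-7/6 + 3) = 28*(11/6) = 154/3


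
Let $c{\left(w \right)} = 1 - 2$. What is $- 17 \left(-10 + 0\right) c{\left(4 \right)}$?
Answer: $-170$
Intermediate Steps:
$c{\left(w \right)} = -1$ ($c{\left(w \right)} = 1 - 2 = -1$)
$- 17 \left(-10 + 0\right) c{\left(4 \right)} = - 17 \left(-10 + 0\right) \left(-1\right) = \left(-17\right) \left(-10\right) \left(-1\right) = 170 \left(-1\right) = -170$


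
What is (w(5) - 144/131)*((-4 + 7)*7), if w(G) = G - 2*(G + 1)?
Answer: -22281/131 ≈ -170.08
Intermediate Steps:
w(G) = -2 - G (w(G) = G - 2*(1 + G) = G + (-2 - 2*G) = -2 - G)
(w(5) - 144/131)*((-4 + 7)*7) = ((-2 - 1*5) - 144/131)*((-4 + 7)*7) = ((-2 - 5) - 144*1/131)*(3*7) = (-7 - 144/131)*21 = -1061/131*21 = -22281/131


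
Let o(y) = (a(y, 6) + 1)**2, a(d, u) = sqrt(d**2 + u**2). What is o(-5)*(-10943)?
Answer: -678466 - 21886*sqrt(61) ≈ -8.4940e+5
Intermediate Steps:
o(y) = (1 + sqrt(36 + y**2))**2 (o(y) = (sqrt(y**2 + 6**2) + 1)**2 = (sqrt(y**2 + 36) + 1)**2 = (sqrt(36 + y**2) + 1)**2 = (1 + sqrt(36 + y**2))**2)
o(-5)*(-10943) = (1 + sqrt(36 + (-5)**2))**2*(-10943) = (1 + sqrt(36 + 25))**2*(-10943) = (1 + sqrt(61))**2*(-10943) = -10943*(1 + sqrt(61))**2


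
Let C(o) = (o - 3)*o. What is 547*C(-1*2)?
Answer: 5470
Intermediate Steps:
C(o) = o*(-3 + o) (C(o) = (-3 + o)*o = o*(-3 + o))
547*C(-1*2) = 547*((-1*2)*(-3 - 1*2)) = 547*(-2*(-3 - 2)) = 547*(-2*(-5)) = 547*10 = 5470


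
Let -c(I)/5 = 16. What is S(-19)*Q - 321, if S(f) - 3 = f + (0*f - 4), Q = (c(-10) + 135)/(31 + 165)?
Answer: -16004/49 ≈ -326.61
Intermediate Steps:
c(I) = -80 (c(I) = -5*16 = -80)
Q = 55/196 (Q = (-80 + 135)/(31 + 165) = 55/196 ≈ 0.28061)
S(f) = -1 + f (S(f) = 3 + (f + (0*f - 4)) = 3 + (f + (0 - 4)) = 3 + (f - 4) = 3 + (-4 + f) = -1 + f)
S(-19)*Q - 321 = (-1 - 19)*(55/196) - 321 = -20*55/196 - 321 = -275/49 - 321 = -16004/49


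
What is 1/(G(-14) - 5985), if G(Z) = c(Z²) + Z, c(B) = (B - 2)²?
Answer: 1/31637 ≈ 3.1609e-5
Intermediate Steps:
c(B) = (-2 + B)²
G(Z) = Z + (-2 + Z²)² (G(Z) = (-2 + Z²)² + Z = Z + (-2 + Z²)²)
1/(G(-14) - 5985) = 1/((-14 + (-2 + (-14)²)²) - 5985) = 1/((-14 + (-2 + 196)²) - 5985) = 1/((-14 + 194²) - 5985) = 1/((-14 + 37636) - 5985) = 1/(37622 - 5985) = 1/31637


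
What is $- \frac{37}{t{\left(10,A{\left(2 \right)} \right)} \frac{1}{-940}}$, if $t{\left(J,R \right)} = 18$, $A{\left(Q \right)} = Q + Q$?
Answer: $\frac{17390}{9} \approx 1932.2$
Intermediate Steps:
$A{\left(Q \right)} = 2 Q$
$- \frac{37}{t{\left(10,A{\left(2 \right)} \right)} \frac{1}{-940}} = - \frac{37}{18 \frac{1}{-940}} = - \frac{37}{18 \left(- \frac{1}{940}\right)} = - \frac{37}{- \frac{9}{470}} = \left(-37\right) \left(- \frac{470}{9}\right) = \frac{17390}{9}$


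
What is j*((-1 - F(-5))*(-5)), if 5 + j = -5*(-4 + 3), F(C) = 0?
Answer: 0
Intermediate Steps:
j = 0 (j = -5 - 5*(-4 + 3) = -5 - 5*(-1) = -5 + 5 = 0)
j*((-1 - F(-5))*(-5)) = 0*((-1 - 1*0)*(-5)) = 0*((-1 + 0)*(-5)) = 0*(-1*(-5)) = 0*5 = 0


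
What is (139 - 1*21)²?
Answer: 13924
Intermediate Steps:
(139 - 1*21)² = (139 - 21)² = 118² = 13924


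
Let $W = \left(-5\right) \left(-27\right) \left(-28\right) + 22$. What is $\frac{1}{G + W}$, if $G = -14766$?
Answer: $- \frac{1}{18524} \approx -5.3984 \cdot 10^{-5}$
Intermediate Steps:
$W = -3758$ ($W = 135 \left(-28\right) + 22 = -3780 + 22 = -3758$)
$\frac{1}{G + W} = \frac{1}{-14766 - 3758} = \frac{1}{-18524} = - \frac{1}{18524}$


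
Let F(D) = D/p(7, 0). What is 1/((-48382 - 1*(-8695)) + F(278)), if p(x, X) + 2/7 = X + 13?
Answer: -89/3530197 ≈ -2.5211e-5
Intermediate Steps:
p(x, X) = 89/7 + X (p(x, X) = -2/7 + (X + 13) = -2/7 + (13 + X) = 89/7 + X)
F(D) = 7*D/89 (F(D) = D/(89/7 + 0) = D/(89/7) = D*(7/89) = 7*D/89)
1/((-48382 - 1*(-8695)) + F(278)) = 1/((-48382 - 1*(-8695)) + (7/89)*278) = 1/((-48382 + 8695) + 1946/89) = 1/(-39687 + 1946/89) = 1/(-3530197/89) = -89/3530197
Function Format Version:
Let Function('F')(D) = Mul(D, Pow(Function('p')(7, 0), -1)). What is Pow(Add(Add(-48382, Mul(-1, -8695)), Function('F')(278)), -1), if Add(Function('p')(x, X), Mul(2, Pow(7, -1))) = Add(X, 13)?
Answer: Rational(-89, 3530197) ≈ -2.5211e-5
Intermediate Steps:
Function('p')(x, X) = Add(Rational(89, 7), X) (Function('p')(x, X) = Add(Rational(-2, 7), Add(X, 13)) = Add(Rational(-2, 7), Add(13, X)) = Add(Rational(89, 7), X))
Function('F')(D) = Mul(Rational(7, 89), D) (Function('F')(D) = Mul(D, Pow(Add(Rational(89, 7), 0), -1)) = Mul(D, Pow(Rational(89, 7), -1)) = Mul(D, Rational(7, 89)) = Mul(Rational(7, 89), D))
Pow(Add(Add(-48382, Mul(-1, -8695)), Function('F')(278)), -1) = Pow(Add(Add(-48382, Mul(-1, -8695)), Mul(Rational(7, 89), 278)), -1) = Pow(Add(Add(-48382, 8695), Rational(1946, 89)), -1) = Pow(Add(-39687, Rational(1946, 89)), -1) = Pow(Rational(-3530197, 89), -1) = Rational(-89, 3530197)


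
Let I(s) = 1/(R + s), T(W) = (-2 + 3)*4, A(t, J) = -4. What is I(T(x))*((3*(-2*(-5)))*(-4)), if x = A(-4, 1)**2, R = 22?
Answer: -60/13 ≈ -4.6154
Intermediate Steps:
x = 16 (x = (-4)**2 = 16)
T(W) = 4 (T(W) = 1*4 = 4)
I(s) = 1/(22 + s)
I(T(x))*((3*(-2*(-5)))*(-4)) = ((3*(-2*(-5)))*(-4))/(22 + 4) = ((3*10)*(-4))/26 = (30*(-4))/26 = (1/26)*(-120) = -60/13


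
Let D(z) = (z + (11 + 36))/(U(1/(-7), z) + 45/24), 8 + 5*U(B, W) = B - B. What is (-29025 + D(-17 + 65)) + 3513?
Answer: -276832/11 ≈ -25167.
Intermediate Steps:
U(B, W) = -8/5 (U(B, W) = -8/5 + (B - B)/5 = -8/5 + (⅕)*0 = -8/5 + 0 = -8/5)
D(z) = 1880/11 + 40*z/11 (D(z) = (z + (11 + 36))/(-8/5 + 45/24) = (z + 47)/(-8/5 + 45*(1/24)) = (47 + z)/(-8/5 + 15/8) = (47 + z)/(11/40) = (47 + z)*(40/11) = 1880/11 + 40*z/11)
(-29025 + D(-17 + 65)) + 3513 = (-29025 + (1880/11 + 40*(-17 + 65)/11)) + 3513 = (-29025 + (1880/11 + (40/11)*48)) + 3513 = (-29025 + (1880/11 + 1920/11)) + 3513 = (-29025 + 3800/11) + 3513 = -315475/11 + 3513 = -276832/11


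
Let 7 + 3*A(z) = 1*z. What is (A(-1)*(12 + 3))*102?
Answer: -4080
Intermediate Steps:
A(z) = -7/3 + z/3 (A(z) = -7/3 + (1*z)/3 = -7/3 + z/3)
(A(-1)*(12 + 3))*102 = ((-7/3 + (⅓)*(-1))*(12 + 3))*102 = ((-7/3 - ⅓)*15)*102 = -8/3*15*102 = -40*102 = -4080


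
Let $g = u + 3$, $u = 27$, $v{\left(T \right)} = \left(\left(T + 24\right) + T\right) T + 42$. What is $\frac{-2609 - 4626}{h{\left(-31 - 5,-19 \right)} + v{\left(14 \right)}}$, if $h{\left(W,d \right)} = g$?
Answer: $- \frac{1447}{160} \approx -9.0437$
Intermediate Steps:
$v{\left(T \right)} = 42 + T \left(24 + 2 T\right)$ ($v{\left(T \right)} = \left(\left(24 + T\right) + T\right) T + 42 = \left(24 + 2 T\right) T + 42 = T \left(24 + 2 T\right) + 42 = 42 + T \left(24 + 2 T\right)$)
$g = 30$ ($g = 27 + 3 = 30$)
$h{\left(W,d \right)} = 30$
$\frac{-2609 - 4626}{h{\left(-31 - 5,-19 \right)} + v{\left(14 \right)}} = \frac{-2609 - 4626}{30 + \left(42 + 2 \cdot 14^{2} + 24 \cdot 14\right)} = - \frac{7235}{30 + \left(42 + 2 \cdot 196 + 336\right)} = - \frac{7235}{30 + \left(42 + 392 + 336\right)} = - \frac{7235}{30 + 770} = - \frac{7235}{800} = \left(-7235\right) \frac{1}{800} = - \frac{1447}{160}$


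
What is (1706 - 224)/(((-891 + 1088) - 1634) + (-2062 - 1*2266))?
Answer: -1482/5765 ≈ -0.25707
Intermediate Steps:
(1706 - 224)/(((-891 + 1088) - 1634) + (-2062 - 1*2266)) = 1482/((197 - 1634) + (-2062 - 2266)) = 1482/(-1437 - 4328) = 1482/(-5765) = 1482*(-1/5765) = -1482/5765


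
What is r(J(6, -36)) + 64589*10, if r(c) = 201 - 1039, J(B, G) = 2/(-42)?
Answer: 645052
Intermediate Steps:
J(B, G) = -1/21 (J(B, G) = 2*(-1/42) = -1/21)
r(c) = -838
r(J(6, -36)) + 64589*10 = -838 + 64589*10 = -838 + 645890 = 645052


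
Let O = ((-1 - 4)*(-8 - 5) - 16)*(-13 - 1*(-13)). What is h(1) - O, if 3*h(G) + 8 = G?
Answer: -7/3 ≈ -2.3333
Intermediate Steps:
h(G) = -8/3 + G/3
O = 0 (O = (-5*(-13) - 16)*(-13 + 13) = (65 - 16)*0 = 49*0 = 0)
h(1) - O = (-8/3 + (1/3)*1) - 1*0 = (-8/3 + 1/3) + 0 = -7/3 + 0 = -7/3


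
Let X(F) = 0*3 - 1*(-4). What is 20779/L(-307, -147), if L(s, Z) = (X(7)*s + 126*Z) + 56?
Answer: -20779/19694 ≈ -1.0551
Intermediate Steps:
X(F) = 4 (X(F) = 0 + 4 = 4)
L(s, Z) = 56 + 4*s + 126*Z (L(s, Z) = (4*s + 126*Z) + 56 = 56 + 4*s + 126*Z)
20779/L(-307, -147) = 20779/(56 + 4*(-307) + 126*(-147)) = 20779/(56 - 1228 - 18522) = 20779/(-19694) = 20779*(-1/19694) = -20779/19694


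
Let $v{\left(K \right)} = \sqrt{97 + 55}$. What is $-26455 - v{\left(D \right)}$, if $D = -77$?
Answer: $-26455 - 2 \sqrt{38} \approx -26467.0$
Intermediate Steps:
$v{\left(K \right)} = 2 \sqrt{38}$ ($v{\left(K \right)} = \sqrt{152} = 2 \sqrt{38}$)
$-26455 - v{\left(D \right)} = -26455 - 2 \sqrt{38}$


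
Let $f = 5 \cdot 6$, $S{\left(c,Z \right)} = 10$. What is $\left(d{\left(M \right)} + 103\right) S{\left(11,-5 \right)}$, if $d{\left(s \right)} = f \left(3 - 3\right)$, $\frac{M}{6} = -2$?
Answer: $1030$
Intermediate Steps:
$M = -12$ ($M = 6 \left(-2\right) = -12$)
$f = 30$
$d{\left(s \right)} = 0$ ($d{\left(s \right)} = 30 \left(3 - 3\right) = 30 \cdot 0 = 0$)
$\left(d{\left(M \right)} + 103\right) S{\left(11,-5 \right)} = \left(0 + 103\right) 10 = 103 \cdot 10 = 1030$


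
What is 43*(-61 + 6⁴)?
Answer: 53105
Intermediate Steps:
43*(-61 + 6⁴) = 43*(-61 + 1296) = 43*1235 = 53105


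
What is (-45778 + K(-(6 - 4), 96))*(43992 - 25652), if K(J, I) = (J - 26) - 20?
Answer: -840448840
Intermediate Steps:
K(J, I) = -46 + J (K(J, I) = (-26 + J) - 20 = -46 + J)
(-45778 + K(-(6 - 4), 96))*(43992 - 25652) = (-45778 + (-46 - (6 - 4)))*(43992 - 25652) = (-45778 + (-46 - 1*2))*18340 = (-45778 + (-46 - 2))*18340 = (-45778 - 48)*18340 = -45826*18340 = -840448840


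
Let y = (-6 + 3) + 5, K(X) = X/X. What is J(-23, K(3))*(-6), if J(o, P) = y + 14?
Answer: -96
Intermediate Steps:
K(X) = 1
y = 2 (y = -3 + 5 = 2)
J(o, P) = 16 (J(o, P) = 2 + 14 = 16)
J(-23, K(3))*(-6) = 16*(-6) = -96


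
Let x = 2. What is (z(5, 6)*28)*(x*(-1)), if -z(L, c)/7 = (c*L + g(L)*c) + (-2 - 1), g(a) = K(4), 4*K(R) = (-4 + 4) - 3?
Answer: 8820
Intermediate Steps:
K(R) = -¾ (K(R) = ((-4 + 4) - 3)/4 = (0 - 3)/4 = (¼)*(-3) = -¾)
g(a) = -¾
z(L, c) = 21 + 21*c/4 - 7*L*c (z(L, c) = -7*((c*L - 3*c/4) + (-2 - 1)) = -7*((L*c - 3*c/4) - 3) = -7*((-3*c/4 + L*c) - 3) = -7*(-3 - 3*c/4 + L*c) = 21 + 21*c/4 - 7*L*c)
(z(5, 6)*28)*(x*(-1)) = ((21 + (21/4)*6 - 7*5*6)*28)*(2*(-1)) = ((21 + 63/2 - 210)*28)*(-2) = -315/2*28*(-2) = -4410*(-2) = 8820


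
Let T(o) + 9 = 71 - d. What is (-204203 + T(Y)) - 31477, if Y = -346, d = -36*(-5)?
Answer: -235798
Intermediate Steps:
d = 180
T(o) = -118 (T(o) = -9 + (71 - 1*180) = -9 + (71 - 180) = -9 - 109 = -118)
(-204203 + T(Y)) - 31477 = (-204203 - 118) - 31477 = -204321 - 31477 = -235798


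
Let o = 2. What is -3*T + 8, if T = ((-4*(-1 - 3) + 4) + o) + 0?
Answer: -58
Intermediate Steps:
T = 22 (T = ((-4*(-1 - 3) + 4) + 2) + 0 = ((-4*(-4) + 4) + 2) + 0 = ((16 + 4) + 2) + 0 = (20 + 2) + 0 = 22 + 0 = 22)
-3*T + 8 = -3*22 + 8 = -66 + 8 = -58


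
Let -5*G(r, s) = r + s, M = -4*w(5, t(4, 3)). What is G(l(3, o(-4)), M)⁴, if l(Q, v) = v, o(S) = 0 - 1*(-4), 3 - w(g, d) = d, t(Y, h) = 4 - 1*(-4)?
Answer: 331776/625 ≈ 530.84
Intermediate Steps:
t(Y, h) = 8 (t(Y, h) = 4 + 4 = 8)
w(g, d) = 3 - d
o(S) = 4 (o(S) = 0 + 4 = 4)
M = 20 (M = -4*(3 - 1*8) = -4*(3 - 8) = -4*(-5) = 20)
G(r, s) = -r/5 - s/5 (G(r, s) = -(r + s)/5 = -r/5 - s/5)
G(l(3, o(-4)), M)⁴ = (-⅕*4 - ⅕*20)⁴ = (-⅘ - 4)⁴ = (-24/5)⁴ = 331776/625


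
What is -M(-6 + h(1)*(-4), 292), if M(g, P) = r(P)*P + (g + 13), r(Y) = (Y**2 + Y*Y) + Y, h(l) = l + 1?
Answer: -49879439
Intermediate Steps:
h(l) = 1 + l
r(Y) = Y + 2*Y**2 (r(Y) = (Y**2 + Y**2) + Y = 2*Y**2 + Y = Y + 2*Y**2)
M(g, P) = 13 + g + P**2*(1 + 2*P) (M(g, P) = (P*(1 + 2*P))*P + (g + 13) = P**2*(1 + 2*P) + (13 + g) = 13 + g + P**2*(1 + 2*P))
-M(-6 + h(1)*(-4), 292) = -(13 + (-6 + (1 + 1)*(-4)) + 292**2*(1 + 2*292)) = -(13 + (-6 + 2*(-4)) + 85264*(1 + 584)) = -(13 + (-6 - 8) + 85264*585) = -(13 - 14 + 49879440) = -1*49879439 = -49879439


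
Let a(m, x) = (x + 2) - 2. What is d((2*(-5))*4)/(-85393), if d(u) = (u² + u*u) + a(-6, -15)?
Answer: -455/12199 ≈ -0.037298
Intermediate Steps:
a(m, x) = x (a(m, x) = (2 + x) - 2 = x)
d(u) = -15 + 2*u² (d(u) = (u² + u*u) - 15 = (u² + u²) - 15 = 2*u² - 15 = -15 + 2*u²)
d((2*(-5))*4)/(-85393) = (-15 + 2*((2*(-5))*4)²)/(-85393) = (-15 + 2*(-10*4)²)*(-1/85393) = (-15 + 2*(-40)²)*(-1/85393) = (-15 + 2*1600)*(-1/85393) = (-15 + 3200)*(-1/85393) = 3185*(-1/85393) = -455/12199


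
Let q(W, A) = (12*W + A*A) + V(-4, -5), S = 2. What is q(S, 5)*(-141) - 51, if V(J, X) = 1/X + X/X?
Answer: -35364/5 ≈ -7072.8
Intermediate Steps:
V(J, X) = 1 + 1/X (V(J, X) = 1/X + 1 = 1 + 1/X)
q(W, A) = ⅘ + A² + 12*W (q(W, A) = (12*W + A*A) + (1 - 5)/(-5) = (12*W + A²) - ⅕*(-4) = (A² + 12*W) + ⅘ = ⅘ + A² + 12*W)
q(S, 5)*(-141) - 51 = (⅘ + 5² + 12*2)*(-141) - 51 = (⅘ + 25 + 24)*(-141) - 51 = (249/5)*(-141) - 51 = -35109/5 - 51 = -35364/5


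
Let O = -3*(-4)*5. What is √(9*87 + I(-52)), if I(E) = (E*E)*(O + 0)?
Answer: 7*√3327 ≈ 403.76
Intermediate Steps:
O = 60 (O = 12*5 = 60)
I(E) = 60*E² (I(E) = (E*E)*(60 + 0) = E²*60 = 60*E²)
√(9*87 + I(-52)) = √(9*87 + 60*(-52)²) = √(783 + 60*2704) = √(783 + 162240) = √163023 = 7*√3327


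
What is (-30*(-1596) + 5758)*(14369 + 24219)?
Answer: 2069783144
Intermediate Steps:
(-30*(-1596) + 5758)*(14369 + 24219) = (47880 + 5758)*38588 = 53638*38588 = 2069783144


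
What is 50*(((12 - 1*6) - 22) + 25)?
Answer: 450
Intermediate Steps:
50*(((12 - 1*6) - 22) + 25) = 50*(((12 - 6) - 22) + 25) = 50*((6 - 22) + 25) = 50*(-16 + 25) = 50*9 = 450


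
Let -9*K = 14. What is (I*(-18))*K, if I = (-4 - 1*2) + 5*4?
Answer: 392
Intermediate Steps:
I = 14 (I = (-4 - 2) + 20 = -6 + 20 = 14)
K = -14/9 (K = -⅑*14 = -14/9 ≈ -1.5556)
(I*(-18))*K = (14*(-18))*(-14/9) = -252*(-14/9) = 392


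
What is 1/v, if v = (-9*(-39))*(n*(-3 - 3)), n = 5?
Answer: -1/10530 ≈ -9.4967e-5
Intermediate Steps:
v = -10530 (v = (-9*(-39))*(5*(-3 - 3)) = 351*(5*(-6)) = 351*(-30) = -10530)
1/v = 1/(-10530) = -1/10530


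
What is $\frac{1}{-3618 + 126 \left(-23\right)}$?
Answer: $- \frac{1}{6516} \approx -0.00015347$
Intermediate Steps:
$\frac{1}{-3618 + 126 \left(-23\right)} = \frac{1}{-3618 - 2898} = \frac{1}{-6516} = - \frac{1}{6516}$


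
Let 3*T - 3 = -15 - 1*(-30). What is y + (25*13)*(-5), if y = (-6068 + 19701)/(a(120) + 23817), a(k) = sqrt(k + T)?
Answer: -307151839238/189083121 - 13633*sqrt(14)/189083121 ≈ -1624.4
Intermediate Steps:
T = 6 (T = 1 + (-15 - 1*(-30))/3 = 1 + (-15 + 30)/3 = 1 + (1/3)*15 = 1 + 5 = 6)
a(k) = sqrt(6 + k) (a(k) = sqrt(k + 6) = sqrt(6 + k))
y = 13633/(23817 + 3*sqrt(14)) (y = (-6068 + 19701)/(sqrt(6 + 120) + 23817) = 13633/(sqrt(126) + 23817) = 13633/(3*sqrt(14) + 23817) = 13633/(23817 + 3*sqrt(14)) ≈ 0.57214)
y + (25*13)*(-5) = (108232387/189083121 - 13633*sqrt(14)/189083121) + (25*13)*(-5) = (108232387/189083121 - 13633*sqrt(14)/189083121) + 325*(-5) = (108232387/189083121 - 13633*sqrt(14)/189083121) - 1625 = -307151839238/189083121 - 13633*sqrt(14)/189083121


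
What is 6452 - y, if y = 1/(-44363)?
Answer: 286230077/44363 ≈ 6452.0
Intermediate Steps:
y = -1/44363 ≈ -2.2541e-5
6452 - y = 6452 - 1*(-1/44363) = 6452 + 1/44363 = 286230077/44363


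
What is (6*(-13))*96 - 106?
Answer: -7594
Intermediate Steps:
(6*(-13))*96 - 106 = -78*96 - 106 = -7488 - 106 = -7594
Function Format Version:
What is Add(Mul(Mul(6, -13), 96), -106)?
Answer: -7594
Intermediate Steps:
Add(Mul(Mul(6, -13), 96), -106) = Add(Mul(-78, 96), -106) = Add(-7488, -106) = -7594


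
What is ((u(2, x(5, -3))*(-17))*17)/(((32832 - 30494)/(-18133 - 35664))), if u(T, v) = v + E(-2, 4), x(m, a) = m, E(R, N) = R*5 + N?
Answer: -15547333/2338 ≈ -6649.8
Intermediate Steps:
E(R, N) = N + 5*R (E(R, N) = 5*R + N = N + 5*R)
u(T, v) = -6 + v (u(T, v) = v + (4 + 5*(-2)) = v + (4 - 10) = v - 6 = -6 + v)
((u(2, x(5, -3))*(-17))*17)/(((32832 - 30494)/(-18133 - 35664))) = (((-6 + 5)*(-17))*17)/(((32832 - 30494)/(-18133 - 35664))) = (-1*(-17)*17)/((2338/(-53797))) = (17*17)/((2338*(-1/53797))) = 289/(-2338/53797) = 289*(-53797/2338) = -15547333/2338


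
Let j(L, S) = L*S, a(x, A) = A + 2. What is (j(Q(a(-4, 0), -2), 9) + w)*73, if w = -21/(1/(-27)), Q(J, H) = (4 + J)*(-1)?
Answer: 37449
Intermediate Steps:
a(x, A) = 2 + A
Q(J, H) = -4 - J
w = 567 (w = -21/(-1/27) = -21*(-27) = 567)
(j(Q(a(-4, 0), -2), 9) + w)*73 = ((-4 - (2 + 0))*9 + 567)*73 = ((-4 - 1*2)*9 + 567)*73 = ((-4 - 2)*9 + 567)*73 = (-6*9 + 567)*73 = (-54 + 567)*73 = 513*73 = 37449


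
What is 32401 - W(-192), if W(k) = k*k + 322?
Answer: -4785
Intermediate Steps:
W(k) = 322 + k² (W(k) = k² + 322 = 322 + k²)
32401 - W(-192) = 32401 - (322 + (-192)²) = 32401 - (322 + 36864) = 32401 - 1*37186 = 32401 - 37186 = -4785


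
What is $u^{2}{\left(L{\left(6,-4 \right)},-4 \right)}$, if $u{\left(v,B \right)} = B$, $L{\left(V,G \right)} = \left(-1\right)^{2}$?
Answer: $16$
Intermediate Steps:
$L{\left(V,G \right)} = 1$
$u^{2}{\left(L{\left(6,-4 \right)},-4 \right)} = \left(-4\right)^{2} = 16$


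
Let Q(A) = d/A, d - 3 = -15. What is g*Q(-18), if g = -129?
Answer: -86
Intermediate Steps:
d = -12 (d = 3 - 15 = -12)
Q(A) = -12/A
g*Q(-18) = -(-1548)/(-18) = -(-1548)*(-1)/18 = -129*⅔ = -86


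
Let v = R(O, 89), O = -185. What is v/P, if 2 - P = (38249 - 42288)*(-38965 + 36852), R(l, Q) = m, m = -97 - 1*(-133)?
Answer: -36/8534405 ≈ -4.2182e-6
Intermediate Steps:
m = 36 (m = -97 + 133 = 36)
R(l, Q) = 36
v = 36
P = -8534405 (P = 2 - (38249 - 42288)*(-38965 + 36852) = 2 - (-4039)*(-2113) = 2 - 1*8534407 = 2 - 8534407 = -8534405)
v/P = 36/(-8534405) = 36*(-1/8534405) = -36/8534405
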